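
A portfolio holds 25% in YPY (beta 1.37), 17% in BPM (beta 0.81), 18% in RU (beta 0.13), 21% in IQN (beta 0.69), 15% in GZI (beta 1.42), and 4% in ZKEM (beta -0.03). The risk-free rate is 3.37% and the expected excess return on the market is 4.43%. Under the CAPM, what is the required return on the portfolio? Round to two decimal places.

7.18%

β_P = Σ w_i β_i = 0.25×1.37 + 0.17×0.81 + 0.18×0.13 + 0.21×0.69 + 0.15×1.42 + 0.04×-0.03 = 0.8603
E(R_P) = R_f + β_P × MRP = 3.37% + 0.8603 × 4.43% = 7.18%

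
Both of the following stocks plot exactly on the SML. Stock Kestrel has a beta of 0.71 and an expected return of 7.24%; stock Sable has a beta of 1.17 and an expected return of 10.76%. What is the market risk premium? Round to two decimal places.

7.65%

Both satisfy E(R) = R_f + β·MRP, so the slope of the SML is
MRP = (10.76% − 7.24%) / (1.17 − 0.71) = 3.52% / 0.46 = 7.6522%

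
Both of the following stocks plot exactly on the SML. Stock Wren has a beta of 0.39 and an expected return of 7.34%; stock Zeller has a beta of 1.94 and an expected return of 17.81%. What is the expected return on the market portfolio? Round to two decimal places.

Both satisfy E(R) = R_f + β·MRP, so the slope of the SML is
MRP = (17.81% − 7.34%) / (1.94 − 0.39) = 10.47% / 1.55 = 6.7548%
R_f = E(R_Wren) − β_Wren·MRP = 7.34% − 0.39 × 6.7548% = 4.7056%
E(R_m) = R_f + MRP = 4.7056% + 6.7548% = 11.46%

11.46%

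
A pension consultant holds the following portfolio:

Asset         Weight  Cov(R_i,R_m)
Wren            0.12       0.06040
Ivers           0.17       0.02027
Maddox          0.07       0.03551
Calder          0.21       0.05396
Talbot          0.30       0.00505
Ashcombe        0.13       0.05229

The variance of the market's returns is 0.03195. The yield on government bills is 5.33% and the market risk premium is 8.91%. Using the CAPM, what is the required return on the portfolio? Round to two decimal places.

14.48%

β_Wren = 0.06040 / 0.03195 = 1.8905
β_Ivers = 0.02027 / 0.03195 = 0.6344
β_Maddox = 0.03551 / 0.03195 = 1.1114
β_Calder = 0.05396 / 0.03195 = 1.6889
β_Talbot = 0.00505 / 0.03195 = 0.1581
β_Ashcombe = 0.05229 / 0.03195 = 1.6366
β_P = Σ w_i β_i = 0.12×1.8905 + 0.17×0.6344 + 0.07×1.1114 + 0.21×1.6889 + 0.30×0.1581 + 0.13×1.6366 = 1.0274
E(R_P) = R_f + β_P × MRP = 5.33% + 1.0274 × 8.91% = 14.48%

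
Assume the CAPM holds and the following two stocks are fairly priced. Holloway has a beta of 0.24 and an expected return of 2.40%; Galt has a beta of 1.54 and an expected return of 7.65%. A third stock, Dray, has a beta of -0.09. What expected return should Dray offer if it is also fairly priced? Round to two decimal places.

1.07%

MRP (SML slope) = (7.65% − 2.40%) / (1.54 − 0.24) = 5.25% / 1.30 = 4.0385%
R_f (intercept) = 2.40% − 0.24 × 4.0385% = 1.4308%
E(R_Dray) = R_f + β × MRP = 1.4308% + -0.09 × 4.0385% = 1.07%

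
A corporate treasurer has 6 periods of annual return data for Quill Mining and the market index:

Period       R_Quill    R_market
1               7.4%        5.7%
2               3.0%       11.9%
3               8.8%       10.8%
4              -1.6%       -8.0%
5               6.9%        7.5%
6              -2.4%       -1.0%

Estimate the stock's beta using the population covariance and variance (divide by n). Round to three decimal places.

Mean R_i = (7.4 + 3.0 + 8.8 − 1.6 + 6.9 − 2.4) / 6 = 3.6833%
Mean R_m = (5.7 + 11.9 + 10.8 − 8.0 + 7.5 − 1.0) / 6 = 4.4833%
Σ(R_i − R̄_i)(R_m − R̄_m) = 140.7883  ⇒  Cov = 140.7883 / 6 = 23.4647
Σ(R_m − R̄_m)² = 291.3883  ⇒  Var(R_m) = 291.3883 / 6 = 48.5647
β = Cov / Var(R_m) = 23.4647 / 48.5647 = 0.4832

0.483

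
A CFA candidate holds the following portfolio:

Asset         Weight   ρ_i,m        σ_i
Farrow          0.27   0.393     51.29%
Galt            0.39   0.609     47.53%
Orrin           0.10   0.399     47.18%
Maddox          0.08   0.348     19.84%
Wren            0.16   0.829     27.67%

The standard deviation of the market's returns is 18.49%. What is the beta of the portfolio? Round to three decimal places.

1.235

β_Farrow = 0.393 × 51.29% / 18.49% = 1.0902
β_Galt = 0.609 × 47.53% / 18.49% = 1.5655
β_Orrin = 0.399 × 47.18% / 18.49% = 1.0181
β_Maddox = 0.348 × 19.84% / 18.49% = 0.3734
β_Wren = 0.829 × 27.67% / 18.49% = 1.2406
β_P = Σ w_i β_i = 0.27×1.0902 + 0.39×1.5655 + 0.10×1.0181 + 0.08×0.3734 + 0.16×1.2406 = 1.2351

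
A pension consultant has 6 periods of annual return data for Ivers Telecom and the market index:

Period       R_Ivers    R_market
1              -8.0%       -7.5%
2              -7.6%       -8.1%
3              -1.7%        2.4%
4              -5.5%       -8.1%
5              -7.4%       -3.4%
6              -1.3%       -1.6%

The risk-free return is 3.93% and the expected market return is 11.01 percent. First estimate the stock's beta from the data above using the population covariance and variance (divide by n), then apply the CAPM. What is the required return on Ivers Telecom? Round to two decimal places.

Mean R_i = (-8.0 − 7.6 − 1.7 − 5.5 − 7.4 − 1.3) / 6 = -5.2500%
Mean R_m = (-7.5 − 8.1 + 2.4 − 8.1 − 3.4 − 1.6) / 6 = -4.3833%
Σ(R_i − R̄_i)(R_m − R̄_m) = 51.1950  ⇒  Cov = 51.1950 / 6 = 8.5325
Σ(R_m − R̄_m)² = 92.0683  ⇒  Var(R_m) = 92.0683 / 6 = 15.3447
β = Cov / Var(R_m) = 8.5325 / 15.3447 = 0.5561
MRP = 11.01% − 3.93% = 7.08%
E(R) = R_f + β × MRP = 3.93% + 0.5561 × 7.08% = 7.87%

7.87%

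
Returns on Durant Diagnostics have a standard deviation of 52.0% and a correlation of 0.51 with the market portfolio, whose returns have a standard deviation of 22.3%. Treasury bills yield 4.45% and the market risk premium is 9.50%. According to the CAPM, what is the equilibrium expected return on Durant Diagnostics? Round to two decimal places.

β = ρ × σ_i / σ_m = 0.51 × 52.0% / 22.3% = 1.1892
E(R) = 4.45% + 1.1892 × 9.50% = 15.75%

15.75%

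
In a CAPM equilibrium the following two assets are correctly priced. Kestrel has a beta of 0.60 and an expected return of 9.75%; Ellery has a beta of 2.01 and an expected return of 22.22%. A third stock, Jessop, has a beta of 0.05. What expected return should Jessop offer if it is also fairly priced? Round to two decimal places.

MRP (SML slope) = (22.22% − 9.75%) / (2.01 − 0.60) = 12.47% / 1.41 = 8.8440%
R_f (intercept) = 9.75% − 0.60 × 8.8440% = 4.4436%
E(R_Jessop) = R_f + β × MRP = 4.4436% + 0.05 × 8.8440% = 4.89%

4.89%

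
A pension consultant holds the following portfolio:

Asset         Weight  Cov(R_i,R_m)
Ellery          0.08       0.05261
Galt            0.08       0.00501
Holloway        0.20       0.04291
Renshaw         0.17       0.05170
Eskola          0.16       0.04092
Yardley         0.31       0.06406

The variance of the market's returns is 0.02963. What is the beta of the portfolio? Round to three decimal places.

1.633

β_Ellery = 0.05261 / 0.02963 = 1.7756
β_Galt = 0.00501 / 0.02963 = 0.1691
β_Holloway = 0.04291 / 0.02963 = 1.4482
β_Renshaw = 0.05170 / 0.02963 = 1.7449
β_Eskola = 0.04092 / 0.02963 = 1.3810
β_Yardley = 0.06406 / 0.02963 = 2.1620
β_P = Σ w_i β_i = 0.08×1.7756 + 0.08×0.1691 + 0.20×1.4482 + 0.17×1.7449 + 0.16×1.3810 + 0.31×2.1620 = 1.6330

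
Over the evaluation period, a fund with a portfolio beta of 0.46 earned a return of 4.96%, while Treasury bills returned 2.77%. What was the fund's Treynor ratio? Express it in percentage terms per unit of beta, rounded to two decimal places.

Treynor = (R_P − R_f) / β_P = (4.96% − 2.77%) / 0.4600 = 2.19% / 0.4600 = 4.76%

4.76%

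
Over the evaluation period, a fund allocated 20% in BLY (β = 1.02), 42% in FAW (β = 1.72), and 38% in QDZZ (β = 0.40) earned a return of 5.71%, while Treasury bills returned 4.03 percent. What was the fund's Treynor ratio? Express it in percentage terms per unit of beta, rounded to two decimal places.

β_P = 0.20×1.02 + 0.42×1.72 + 0.38×0.40 = 1.0784
Treynor = (R_P − R_f) / β_P = (5.71% − 4.03%) / 1.0784 = 1.68% / 1.0784 = 1.56%

1.56%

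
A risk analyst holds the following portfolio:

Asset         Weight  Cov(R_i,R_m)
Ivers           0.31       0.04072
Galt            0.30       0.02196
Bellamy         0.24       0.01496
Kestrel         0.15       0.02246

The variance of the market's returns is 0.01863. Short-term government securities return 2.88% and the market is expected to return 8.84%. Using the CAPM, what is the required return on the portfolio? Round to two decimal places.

β_Ivers = 0.04072 / 0.01863 = 2.1857
β_Galt = 0.02196 / 0.01863 = 1.1787
β_Bellamy = 0.01496 / 0.01863 = 0.8030
β_Kestrel = 0.02246 / 0.01863 = 1.2056
β_P = Σ w_i β_i = 0.31×2.1857 + 0.30×1.1787 + 0.24×0.8030 + 0.15×1.2056 = 1.4047
MRP = 8.84% − 2.88% = 5.96%
E(R_P) = R_f + β_P × MRP = 2.88% + 1.4047 × 5.96% = 11.25%

11.25%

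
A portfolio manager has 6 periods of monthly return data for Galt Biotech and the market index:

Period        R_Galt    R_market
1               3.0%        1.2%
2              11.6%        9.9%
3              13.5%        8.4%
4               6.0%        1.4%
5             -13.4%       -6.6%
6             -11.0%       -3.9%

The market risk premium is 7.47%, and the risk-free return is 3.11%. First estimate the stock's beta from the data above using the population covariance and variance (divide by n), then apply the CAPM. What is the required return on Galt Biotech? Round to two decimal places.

Mean R_i = (3.0 + 11.6 + 13.5 + 6.0 − 13.4 − 11.0) / 6 = 1.6167%
Mean R_m = (1.2 + 9.9 + 8.4 + 1.4 − 6.6 − 3.9) / 6 = 1.7333%
Σ(R_i − R̄_i)(R_m − R̄_m) = 354.7667  ⇒  Cov = 354.7667 / 6 = 59.1278
Σ(R_m − R̄_m)² = 212.7133  ⇒  Var(R_m) = 212.7133 / 6 = 35.4522
β = Cov / Var(R_m) = 59.1278 / 35.4522 = 1.6678
E(R) = R_f + β × MRP = 3.11% + 1.6678 × 7.47% = 15.57%

15.57%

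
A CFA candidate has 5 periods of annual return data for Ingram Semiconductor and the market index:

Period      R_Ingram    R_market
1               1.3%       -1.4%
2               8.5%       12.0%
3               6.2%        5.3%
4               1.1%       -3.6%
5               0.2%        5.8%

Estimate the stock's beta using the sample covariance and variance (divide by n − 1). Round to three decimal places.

Mean R_i = (1.3 + 8.5 + 6.2 + 1.1 + 0.2) / 5 = 3.4600%
Mean R_m = (-1.4 + 12.0 + 5.3 − 3.6 + 5.8) / 5 = 3.6200%
Σ(R_i − R̄_i)(R_m − R̄_m) = 67.6140  ⇒  Cov = 67.6140 / 4 = 16.9035
Σ(R_m − R̄_m)² = 155.1280  ⇒  Var(R_m) = 155.1280 / 4 = 38.7820
β = Cov / Var(R_m) = 16.9035 / 38.7820 = 0.4359

0.436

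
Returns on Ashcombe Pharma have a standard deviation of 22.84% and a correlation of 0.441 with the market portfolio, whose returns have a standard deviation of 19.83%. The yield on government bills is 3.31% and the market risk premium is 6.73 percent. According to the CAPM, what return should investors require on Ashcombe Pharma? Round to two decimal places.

β = ρ × σ_i / σ_m = 0.441 × 22.84% / 19.83% = 0.5079
E(R) = 3.31% + 0.5079 × 6.73% = 6.73%

6.73%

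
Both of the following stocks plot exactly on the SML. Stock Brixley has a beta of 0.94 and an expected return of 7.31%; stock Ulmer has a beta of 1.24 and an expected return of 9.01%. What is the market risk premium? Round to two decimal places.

5.67%

Both satisfy E(R) = R_f + β·MRP, so the slope of the SML is
MRP = (9.01% − 7.31%) / (1.24 − 0.94) = 1.70% / 0.30 = 5.6667%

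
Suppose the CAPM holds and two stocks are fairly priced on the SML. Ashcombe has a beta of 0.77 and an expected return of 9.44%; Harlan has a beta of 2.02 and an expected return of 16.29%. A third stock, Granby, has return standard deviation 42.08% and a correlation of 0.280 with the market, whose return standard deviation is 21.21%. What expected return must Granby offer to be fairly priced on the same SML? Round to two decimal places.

8.26%

MRP = (16.29% − 9.44%) / (2.02 − 0.77) = 5.4800%
R_f = 9.44% − 0.77 × 5.4800% = 5.2204%
β_Granby = ρ·σ_i/σ_m = 0.280 × 42.08 / 21.21 = 0.5555
E(R_Granby) = R_f + β × MRP = 5.2204% + 0.5555 × 5.4800% = 8.26%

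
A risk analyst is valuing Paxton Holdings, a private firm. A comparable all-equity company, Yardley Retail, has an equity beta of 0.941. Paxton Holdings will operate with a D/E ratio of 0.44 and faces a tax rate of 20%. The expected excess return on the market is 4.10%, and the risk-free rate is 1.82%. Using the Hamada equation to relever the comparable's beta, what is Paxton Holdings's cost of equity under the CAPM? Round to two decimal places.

7.04%

β_L = β_U × [1 + (1 − t)(D/E)] = 0.941 × [1 + (1 − 0.20) × 0.44]
    = 0.941 × [1 + 0.80 × 0.44] = 0.941 × 1.3520 = 1.2722
E(R) = R_f + β_L × MRP = 1.82% + 1.2722 × 4.10% = 7.04%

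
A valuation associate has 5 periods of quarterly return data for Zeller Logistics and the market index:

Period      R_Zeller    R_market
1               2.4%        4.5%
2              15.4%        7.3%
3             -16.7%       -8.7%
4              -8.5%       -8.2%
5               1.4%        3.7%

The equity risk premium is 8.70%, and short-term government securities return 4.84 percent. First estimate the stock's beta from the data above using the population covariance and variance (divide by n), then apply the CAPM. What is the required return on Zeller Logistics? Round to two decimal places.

Mean R_i = (2.4 + 15.4 − 16.7 − 8.5 + 1.4) / 5 = -1.2000%
Mean R_m = (4.5 + 7.3 − 8.7 − 8.2 + 3.7) / 5 = -0.2800%
Σ(R_i − R̄_i)(R_m − R̄_m) = 341.7100  ⇒  Cov = 341.7100 / 5 = 68.3420
Σ(R_m − R̄_m)² = 229.7680  ⇒  Var(R_m) = 229.7680 / 5 = 45.9536
β = Cov / Var(R_m) = 68.3420 / 45.9536 = 1.4872
E(R) = R_f + β × MRP = 4.84% + 1.4872 × 8.70% = 17.78%

17.78%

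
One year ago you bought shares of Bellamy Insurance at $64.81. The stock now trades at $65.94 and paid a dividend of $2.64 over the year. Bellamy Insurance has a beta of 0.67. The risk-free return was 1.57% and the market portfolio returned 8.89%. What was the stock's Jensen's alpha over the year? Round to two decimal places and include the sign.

-0.66%

Realised HPR = (P1 + D1 − P0) / P0 = (65.94 + 2.64 − 64.81) / 64.81 = 3.77 / 64.81 = 5.8170%
MRP = 8.89% − 1.57% = 7.32%
CAPM required = R_f + β·MRP = 1.57% + 0.67 × 7.32% = 6.4744%
α = realised − required = 5.8170% − 6.4744% = -0.66%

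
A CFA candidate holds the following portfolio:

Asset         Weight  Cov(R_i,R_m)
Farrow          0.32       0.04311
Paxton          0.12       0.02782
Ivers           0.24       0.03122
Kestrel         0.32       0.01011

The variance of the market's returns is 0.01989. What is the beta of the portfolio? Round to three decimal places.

β_Farrow = 0.04311 / 0.01989 = 2.1674
β_Paxton = 0.02782 / 0.01989 = 1.3987
β_Ivers = 0.03122 / 0.01989 = 1.5696
β_Kestrel = 0.01011 / 0.01989 = 0.5083
β_P = Σ w_i β_i = 0.32×2.1674 + 0.12×1.3987 + 0.24×1.5696 + 0.32×0.5083 = 1.4008

1.401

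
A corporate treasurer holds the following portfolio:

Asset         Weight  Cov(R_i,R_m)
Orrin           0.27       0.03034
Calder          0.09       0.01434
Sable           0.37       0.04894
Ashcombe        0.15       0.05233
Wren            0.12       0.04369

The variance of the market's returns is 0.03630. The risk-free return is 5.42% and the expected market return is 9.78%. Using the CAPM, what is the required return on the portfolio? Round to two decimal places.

10.31%

β_Orrin = 0.03034 / 0.03630 = 0.8358
β_Calder = 0.01434 / 0.03630 = 0.3950
β_Sable = 0.04894 / 0.03630 = 1.3482
β_Ashcombe = 0.05233 / 0.03630 = 1.4416
β_Wren = 0.04369 / 0.03630 = 1.2036
β_P = Σ w_i β_i = 0.27×0.8358 + 0.09×0.3950 + 0.37×1.3482 + 0.15×1.4416 + 0.12×1.2036 = 1.1207
MRP = 9.78% − 5.42% = 4.36%
E(R_P) = R_f + β_P × MRP = 5.42% + 1.1207 × 4.36% = 10.31%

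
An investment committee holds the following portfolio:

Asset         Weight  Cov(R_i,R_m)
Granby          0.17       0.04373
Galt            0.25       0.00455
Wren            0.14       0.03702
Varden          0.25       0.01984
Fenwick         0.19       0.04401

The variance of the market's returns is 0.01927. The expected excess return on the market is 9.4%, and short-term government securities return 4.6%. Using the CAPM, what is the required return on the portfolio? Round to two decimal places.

β_Granby = 0.04373 / 0.01927 = 2.2693
β_Galt = 0.00455 / 0.01927 = 0.2361
β_Wren = 0.03702 / 0.01927 = 1.9211
β_Varden = 0.01984 / 0.01927 = 1.0296
β_Fenwick = 0.04401 / 0.01927 = 2.2839
β_P = Σ w_i β_i = 0.17×2.2693 + 0.25×0.2361 + 0.14×1.9211 + 0.25×1.0296 + 0.19×2.2839 = 1.4051
E(R_P) = R_f + β_P × MRP = 4.6% + 1.4051 × 9.4% = 17.81%

17.81%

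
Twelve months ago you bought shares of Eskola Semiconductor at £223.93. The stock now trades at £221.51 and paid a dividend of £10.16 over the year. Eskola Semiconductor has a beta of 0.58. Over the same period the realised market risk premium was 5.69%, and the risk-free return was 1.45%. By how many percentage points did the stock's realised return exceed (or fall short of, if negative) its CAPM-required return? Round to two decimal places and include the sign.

-1.29%

Realised HPR = (P1 + D1 − P0) / P0 = (221.51 + 10.16 − 223.93) / 223.93 = 7.74 / 223.93 = 3.4564%
CAPM required = R_f + β·MRP = 1.45% + 0.58 × 5.69% = 4.7502%
α = realised − required = 3.4564% − 4.7502% = -1.29%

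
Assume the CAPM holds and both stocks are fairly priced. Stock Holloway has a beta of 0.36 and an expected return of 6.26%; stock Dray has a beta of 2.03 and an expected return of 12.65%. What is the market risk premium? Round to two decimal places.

Both satisfy E(R) = R_f + β·MRP, so the slope of the SML is
MRP = (12.65% − 6.26%) / (2.03 − 0.36) = 6.39% / 1.67 = 3.8263%

3.83%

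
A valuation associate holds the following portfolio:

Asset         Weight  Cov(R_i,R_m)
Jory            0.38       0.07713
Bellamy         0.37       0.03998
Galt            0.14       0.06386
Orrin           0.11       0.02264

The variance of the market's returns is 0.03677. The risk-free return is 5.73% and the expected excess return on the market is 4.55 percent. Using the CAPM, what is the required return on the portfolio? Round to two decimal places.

12.60%

β_Jory = 0.07713 / 0.03677 = 2.0976
β_Bellamy = 0.03998 / 0.03677 = 1.0873
β_Galt = 0.06386 / 0.03677 = 1.7367
β_Orrin = 0.02264 / 0.03677 = 0.6157
β_P = Σ w_i β_i = 0.38×2.0976 + 0.37×1.0873 + 0.14×1.7367 + 0.11×0.6157 = 1.5103
E(R_P) = R_f + β_P × MRP = 5.73% + 1.5103 × 4.55% = 12.60%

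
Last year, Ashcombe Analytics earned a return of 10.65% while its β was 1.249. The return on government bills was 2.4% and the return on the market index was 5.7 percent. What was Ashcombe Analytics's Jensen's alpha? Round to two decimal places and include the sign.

Market excess return = 5.7% − 2.4% = 3.30%
CAPM benchmark = R_f + β(R_m − R_f) = 2.4% + 1.249 × 3.3% = 6.5217%
α = actual − benchmark = 10.65% − 6.5217% = +4.13%

+4.13%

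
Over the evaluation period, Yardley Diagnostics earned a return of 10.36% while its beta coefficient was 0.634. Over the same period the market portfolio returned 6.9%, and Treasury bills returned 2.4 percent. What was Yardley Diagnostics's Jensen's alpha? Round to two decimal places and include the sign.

+5.11%

Market excess return = 6.9% − 2.4% = 4.50%
CAPM benchmark = R_f + β(R_m − R_f) = 2.4% + 0.634 × 4.5% = 5.2530%
α = actual − benchmark = 10.36% − 5.2530% = +5.11%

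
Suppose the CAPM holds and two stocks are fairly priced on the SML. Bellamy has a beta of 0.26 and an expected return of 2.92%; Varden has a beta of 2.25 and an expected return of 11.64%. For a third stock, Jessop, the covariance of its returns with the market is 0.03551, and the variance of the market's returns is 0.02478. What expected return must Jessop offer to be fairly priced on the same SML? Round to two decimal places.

8.06%

MRP = (11.64% − 2.92%) / (2.25 − 0.26) = 4.3819%
R_f = 2.92% − 0.26 × 4.3819% = 1.7807%
β_Jessop = Cov / Var(R_m) = 0.03551 / 0.02478 = 1.4330
E(R_Jessop) = R_f + β × MRP = 1.7807% + 1.4330 × 4.3819% = 8.06%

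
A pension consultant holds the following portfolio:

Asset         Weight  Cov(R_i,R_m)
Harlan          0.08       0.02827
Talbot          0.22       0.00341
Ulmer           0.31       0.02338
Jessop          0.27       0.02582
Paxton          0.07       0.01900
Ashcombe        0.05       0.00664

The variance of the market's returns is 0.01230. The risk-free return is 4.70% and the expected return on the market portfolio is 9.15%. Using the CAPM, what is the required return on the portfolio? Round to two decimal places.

11.54%

β_Harlan = 0.02827 / 0.01230 = 2.2984
β_Talbot = 0.00341 / 0.01230 = 0.2772
β_Ulmer = 0.02338 / 0.01230 = 1.9008
β_Jessop = 0.02582 / 0.01230 = 2.0992
β_Paxton = 0.01900 / 0.01230 = 1.5447
β_Ashcombe = 0.00664 / 0.01230 = 0.5398
β_P = Σ w_i β_i = 0.08×2.2984 + 0.22×0.2772 + 0.31×1.9008 + 0.27×2.0992 + 0.07×1.5447 + 0.05×0.5398 = 1.5360
MRP = 9.15% − 4.70% = 4.45%
E(R_P) = R_f + β_P × MRP = 4.70% + 1.5360 × 4.45% = 11.54%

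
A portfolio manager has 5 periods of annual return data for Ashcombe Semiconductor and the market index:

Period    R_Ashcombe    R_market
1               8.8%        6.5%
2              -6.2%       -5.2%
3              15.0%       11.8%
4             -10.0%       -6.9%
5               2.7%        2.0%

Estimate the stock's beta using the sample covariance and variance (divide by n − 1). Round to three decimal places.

1.313

Mean R_i = (8.8 − 6.2 + 15.0 − 10.0 + 2.7) / 5 = 2.0600%
Mean R_m = (6.5 − 5.2 + 11.8 − 6.9 + 2.0) / 5 = 1.6400%
Σ(R_i − R̄_i)(R_m − R̄_m) = 323.9480  ⇒  Cov = 323.9480 / 4 = 80.9870
Σ(R_m − R̄_m)² = 246.6920  ⇒  Var(R_m) = 246.6920 / 4 = 61.6730
β = Cov / Var(R_m) = 80.9870 / 61.6730 = 1.3132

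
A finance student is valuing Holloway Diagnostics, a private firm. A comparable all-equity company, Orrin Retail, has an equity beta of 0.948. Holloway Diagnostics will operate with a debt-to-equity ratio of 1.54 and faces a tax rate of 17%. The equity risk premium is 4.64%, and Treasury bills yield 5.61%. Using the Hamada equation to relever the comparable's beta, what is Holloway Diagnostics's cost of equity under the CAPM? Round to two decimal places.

15.63%

β_L = β_U × [1 + (1 − t)(D/E)] = 0.948 × [1 + (1 − 0.17) × 1.54]
    = 0.948 × [1 + 0.83 × 1.54] = 0.948 × 2.2782 = 2.1597
E(R) = R_f + β_L × MRP = 5.61% + 2.1597 × 4.64% = 15.63%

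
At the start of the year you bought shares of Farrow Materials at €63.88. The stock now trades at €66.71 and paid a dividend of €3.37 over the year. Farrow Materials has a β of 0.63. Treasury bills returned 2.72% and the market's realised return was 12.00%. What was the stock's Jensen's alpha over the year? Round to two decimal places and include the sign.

+1.14%

Realised HPR = (P1 + D1 − P0) / P0 = (66.71 + 3.37 − 63.88) / 63.88 = 6.20 / 63.88 = 9.7057%
MRP = 12.00% − 2.72% = 9.28%
CAPM required = R_f + β·MRP = 2.72% + 0.63 × 9.28% = 8.5664%
α = realised − required = 9.7057% − 8.5664% = +1.14%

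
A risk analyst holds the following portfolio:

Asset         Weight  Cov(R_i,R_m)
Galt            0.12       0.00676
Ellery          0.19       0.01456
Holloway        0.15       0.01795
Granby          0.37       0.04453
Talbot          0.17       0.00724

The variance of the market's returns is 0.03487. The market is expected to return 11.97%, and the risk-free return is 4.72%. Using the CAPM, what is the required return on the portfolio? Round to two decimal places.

9.71%

β_Galt = 0.00676 / 0.03487 = 0.1939
β_Ellery = 0.01456 / 0.03487 = 0.4176
β_Holloway = 0.01795 / 0.03487 = 0.5148
β_Granby = 0.04453 / 0.03487 = 1.2770
β_Talbot = 0.00724 / 0.03487 = 0.2076
β_P = Σ w_i β_i = 0.12×0.1939 + 0.19×0.4176 + 0.15×0.5148 + 0.37×1.2770 + 0.17×0.2076 = 0.6876
MRP = 11.97% − 4.72% = 7.25%
E(R_P) = R_f + β_P × MRP = 4.72% + 0.6876 × 7.25% = 9.71%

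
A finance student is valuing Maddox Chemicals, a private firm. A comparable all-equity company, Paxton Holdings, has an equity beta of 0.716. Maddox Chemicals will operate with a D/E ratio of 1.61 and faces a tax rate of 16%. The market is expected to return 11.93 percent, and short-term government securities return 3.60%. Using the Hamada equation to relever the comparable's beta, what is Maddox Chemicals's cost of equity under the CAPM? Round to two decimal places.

17.63%

β_L = β_U × [1 + (1 − t)(D/E)] = 0.716 × [1 + (1 − 0.16) × 1.61]
    = 0.716 × [1 + 0.84 × 1.61] = 0.716 × 2.3524 = 1.6843
MRP = 11.93% − 3.60% = 8.33%
E(R) = R_f + β_L × MRP = 3.60% + 1.6843 × 8.33% = 17.63%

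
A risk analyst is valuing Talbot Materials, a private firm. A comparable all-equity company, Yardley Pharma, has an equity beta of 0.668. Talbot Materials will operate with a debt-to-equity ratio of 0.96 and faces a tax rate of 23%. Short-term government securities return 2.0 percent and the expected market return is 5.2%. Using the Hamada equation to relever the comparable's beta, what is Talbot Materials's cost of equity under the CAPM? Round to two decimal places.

5.72%

β_L = β_U × [1 + (1 − t)(D/E)] = 0.668 × [1 + (1 − 0.23) × 0.96]
    = 0.668 × [1 + 0.77 × 0.96] = 0.668 × 1.7392 = 1.1618
MRP = 5.2% − 2.0% = 3.20%
E(R) = R_f + β_L × MRP = 2.0% + 1.1618 × 3.2% = 5.72%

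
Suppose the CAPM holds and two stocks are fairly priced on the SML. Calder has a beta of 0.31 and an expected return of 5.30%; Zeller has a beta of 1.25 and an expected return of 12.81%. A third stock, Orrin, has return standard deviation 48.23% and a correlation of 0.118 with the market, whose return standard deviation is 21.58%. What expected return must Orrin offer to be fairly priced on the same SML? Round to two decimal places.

MRP = (12.81% − 5.30%) / (1.25 − 0.31) = 7.9894%
R_f = 5.30% − 0.31 × 7.9894% = 2.8233%
β_Orrin = ρ·σ_i/σ_m = 0.118 × 48.23 / 21.58 = 0.2637
E(R_Orrin) = R_f + β × MRP = 2.8233% + 0.2637 × 7.9894% = 4.93%

4.93%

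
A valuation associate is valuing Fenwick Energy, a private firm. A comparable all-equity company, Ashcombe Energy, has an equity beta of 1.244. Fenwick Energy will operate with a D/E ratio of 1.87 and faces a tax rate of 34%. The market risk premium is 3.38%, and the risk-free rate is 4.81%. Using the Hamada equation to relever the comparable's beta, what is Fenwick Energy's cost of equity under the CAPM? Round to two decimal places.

β_L = β_U × [1 + (1 − t)(D/E)] = 1.244 × [1 + (1 − 0.34) × 1.87]
    = 1.244 × [1 + 0.66 × 1.87] = 1.244 × 2.2342 = 2.7793
E(R) = R_f + β_L × MRP = 4.81% + 2.7793 × 3.38% = 14.20%

14.20%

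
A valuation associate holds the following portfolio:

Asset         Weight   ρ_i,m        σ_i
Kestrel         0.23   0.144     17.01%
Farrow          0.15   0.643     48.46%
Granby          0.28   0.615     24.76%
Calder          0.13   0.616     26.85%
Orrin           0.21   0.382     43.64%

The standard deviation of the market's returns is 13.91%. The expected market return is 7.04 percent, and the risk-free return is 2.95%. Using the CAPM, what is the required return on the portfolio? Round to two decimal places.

7.41%

β_Kestrel = 0.144 × 17.01% / 13.91% = 0.1761
β_Farrow = 0.643 × 48.46% / 13.91% = 2.2401
β_Granby = 0.615 × 24.76% / 13.91% = 1.0947
β_Calder = 0.616 × 26.85% / 13.91% = 1.1890
β_Orrin = 0.382 × 43.64% / 13.91% = 1.1985
β_P = Σ w_i β_i = 0.23×0.1761 + 0.15×2.2401 + 0.28×1.0947 + 0.13×1.1890 + 0.21×1.1985 = 1.0893
MRP = 7.04% − 2.95% = 4.09%
E(R_P) = R_f + β_P × MRP = 2.95% + 1.0893 × 4.09% = 7.41%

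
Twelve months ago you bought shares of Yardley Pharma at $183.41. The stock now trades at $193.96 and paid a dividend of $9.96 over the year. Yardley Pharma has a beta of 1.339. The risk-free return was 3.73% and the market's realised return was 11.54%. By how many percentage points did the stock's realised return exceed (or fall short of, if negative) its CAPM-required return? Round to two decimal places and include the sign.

-3.00%

Realised HPR = (P1 + D1 − P0) / P0 = (193.96 + 9.96 − 183.41) / 183.41 = 20.51 / 183.41 = 11.1826%
MRP = 11.54% − 3.73% = 7.81%
CAPM required = R_f + β·MRP = 3.73% + 1.339 × 7.81% = 14.18759%
α = realised − required = 11.1826% − 14.18759% = -3.00%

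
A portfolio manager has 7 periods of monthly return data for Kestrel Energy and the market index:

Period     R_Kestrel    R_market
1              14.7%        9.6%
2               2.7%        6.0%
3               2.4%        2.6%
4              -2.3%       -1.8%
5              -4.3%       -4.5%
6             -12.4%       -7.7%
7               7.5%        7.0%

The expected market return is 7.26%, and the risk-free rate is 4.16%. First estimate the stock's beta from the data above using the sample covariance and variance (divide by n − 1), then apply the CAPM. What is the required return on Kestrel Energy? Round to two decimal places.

8.17%

Mean R_i = (14.7 + 2.7 + 2.4 − 2.3 − 4.3 − 12.4 + 7.5) / 7 = 1.1857%
Mean R_m = (9.6 + 6.0 + 2.6 − 1.8 − 4.5 − 7.7 + 7.0) / 7 = 1.6000%
Σ(R_i − R̄_i)(R_m − R̄_m) = 321.7500  ⇒  Cov = 321.7500 / 6 = 53.6250
Σ(R_m − R̄_m)² = 248.7800  ⇒  Var(R_m) = 248.7800 / 6 = 41.4633
β = Cov / Var(R_m) = 53.6250 / 41.4633 = 1.2933
MRP = 7.26% − 4.16% = 3.10%
E(R) = R_f + β × MRP = 4.16% + 1.2933 × 3.10% = 8.17%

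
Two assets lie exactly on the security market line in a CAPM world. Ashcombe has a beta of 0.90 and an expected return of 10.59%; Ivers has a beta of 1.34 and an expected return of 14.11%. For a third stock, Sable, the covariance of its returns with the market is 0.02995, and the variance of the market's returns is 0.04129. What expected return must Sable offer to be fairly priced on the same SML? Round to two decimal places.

MRP = (14.11% − 10.59%) / (1.34 − 0.90) = 8.0000%
R_f = 10.59% − 0.90 × 8.0000% = 3.3900%
β_Sable = Cov / Var(R_m) = 0.02995 / 0.04129 = 0.7254
E(R_Sable) = R_f + β × MRP = 3.3900% + 0.7254 × 8.0000% = 9.19%

9.19%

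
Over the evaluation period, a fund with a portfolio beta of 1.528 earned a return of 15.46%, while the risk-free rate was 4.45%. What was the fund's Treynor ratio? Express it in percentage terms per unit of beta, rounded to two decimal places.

7.21%

Treynor = (R_P − R_f) / β_P = (15.46% − 4.45%) / 1.5280 = 11.01% / 1.5280 = 7.21%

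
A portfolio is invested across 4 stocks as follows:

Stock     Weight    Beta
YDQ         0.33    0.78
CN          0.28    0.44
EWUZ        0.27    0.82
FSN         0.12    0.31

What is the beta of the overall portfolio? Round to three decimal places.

β_P = Σ w_i β_i = 0.33×0.78 + 0.28×0.44 + 0.27×0.82 + 0.12×0.31 = 0.6392

0.639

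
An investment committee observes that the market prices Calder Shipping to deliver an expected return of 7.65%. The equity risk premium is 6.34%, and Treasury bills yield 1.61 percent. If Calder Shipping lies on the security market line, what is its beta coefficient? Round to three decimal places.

β = (E(R) − R_f) / MRP = (7.65% − 1.61%) / 6.34% = 6.04% / 6.34% = 0.953

0.953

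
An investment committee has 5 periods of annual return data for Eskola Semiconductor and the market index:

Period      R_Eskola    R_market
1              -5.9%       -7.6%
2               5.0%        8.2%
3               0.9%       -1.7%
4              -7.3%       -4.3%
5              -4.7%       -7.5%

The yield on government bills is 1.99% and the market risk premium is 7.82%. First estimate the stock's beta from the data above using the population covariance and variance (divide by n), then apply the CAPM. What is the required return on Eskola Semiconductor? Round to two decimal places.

Mean R_i = (-5.9 + 5.0 + 0.9 − 7.3 − 4.7) / 5 = -2.4000%
Mean R_m = (-7.6 + 8.2 − 1.7 − 4.3 − 7.5) / 5 = -2.5800%
Σ(R_i − R̄_i)(R_m − R̄_m) = 119.9900  ⇒  Cov = 119.9900 / 5 = 23.9980
Σ(R_m − R̄_m)² = 169.3480  ⇒  Var(R_m) = 169.3480 / 5 = 33.8696
β = Cov / Var(R_m) = 23.9980 / 33.8696 = 0.7085
E(R) = R_f + β × MRP = 1.99% + 0.7085 × 7.82% = 7.53%

7.53%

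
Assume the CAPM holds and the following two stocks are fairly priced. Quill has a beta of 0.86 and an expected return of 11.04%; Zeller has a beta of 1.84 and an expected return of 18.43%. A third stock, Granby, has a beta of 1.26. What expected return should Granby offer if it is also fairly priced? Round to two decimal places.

MRP (SML slope) = (18.43% − 11.04%) / (1.84 − 0.86) = 7.39% / 0.98 = 7.5408%
R_f (intercept) = 11.04% − 0.86 × 7.5408% = 4.5549%
E(R_Granby) = R_f + β × MRP = 4.5549% + 1.26 × 7.5408% = 14.06%

14.06%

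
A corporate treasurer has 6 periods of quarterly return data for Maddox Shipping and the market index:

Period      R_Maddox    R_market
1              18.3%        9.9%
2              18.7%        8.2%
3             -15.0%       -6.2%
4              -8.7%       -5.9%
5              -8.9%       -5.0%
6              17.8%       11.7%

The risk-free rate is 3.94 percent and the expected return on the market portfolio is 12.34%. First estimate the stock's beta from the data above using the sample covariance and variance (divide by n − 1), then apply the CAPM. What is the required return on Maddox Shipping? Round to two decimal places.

Mean R_i = (18.3 + 18.7 − 15.0 − 8.7 − 8.9 + 17.8) / 6 = 3.7000%
Mean R_m = (9.9 + 8.2 − 6.2 − 5.9 − 5.0 + 11.7) / 6 = 2.1167%
Σ(R_i − R̄_i)(R_m − R̄_m) = 684.6100  ⇒  Cov = 684.6100 / 5 = 136.9220
Σ(R_m − R̄_m)² = 373.5083  ⇒  Var(R_m) = 373.5083 / 5 = 74.7017
β = Cov / Var(R_m) = 136.9220 / 74.7017 = 1.8329
MRP = 12.34% − 3.94% = 8.40%
E(R) = R_f + β × MRP = 3.94% + 1.8329 × 8.40% = 19.34%

19.34%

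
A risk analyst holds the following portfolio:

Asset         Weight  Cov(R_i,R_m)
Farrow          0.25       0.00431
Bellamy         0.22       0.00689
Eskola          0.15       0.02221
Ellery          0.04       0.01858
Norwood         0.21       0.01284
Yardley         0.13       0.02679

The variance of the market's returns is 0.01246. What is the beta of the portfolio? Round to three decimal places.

1.031

β_Farrow = 0.00431 / 0.01246 = 0.3459
β_Bellamy = 0.00689 / 0.01246 = 0.5530
β_Eskola = 0.02221 / 0.01246 = 1.7825
β_Ellery = 0.01858 / 0.01246 = 1.4912
β_Norwood = 0.01284 / 0.01246 = 1.0305
β_Yardley = 0.02679 / 0.01246 = 2.1501
β_P = Σ w_i β_i = 0.25×0.3459 + 0.22×0.5530 + 0.15×1.7825 + 0.04×1.4912 + 0.21×1.0305 + 0.13×2.1501 = 1.0311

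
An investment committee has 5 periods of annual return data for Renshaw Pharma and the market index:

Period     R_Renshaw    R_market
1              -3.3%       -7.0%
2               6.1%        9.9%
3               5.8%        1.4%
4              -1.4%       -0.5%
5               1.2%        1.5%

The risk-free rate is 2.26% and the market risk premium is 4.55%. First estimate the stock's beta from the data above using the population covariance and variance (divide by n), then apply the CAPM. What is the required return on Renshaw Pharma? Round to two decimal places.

4.92%

Mean R_i = (-3.3 + 6.1 + 5.8 − 1.4 + 1.2) / 5 = 1.6800%
Mean R_m = (-7.0 + 9.9 + 1.4 − 0.5 + 1.5) / 5 = 1.0600%
Σ(R_i − R̄_i)(R_m − R̄_m) = 85.2060  ⇒  Cov = 85.2060 / 5 = 17.0412
Σ(R_m − R̄_m)² = 145.8520  ⇒  Var(R_m) = 145.8520 / 5 = 29.1704
β = Cov / Var(R_m) = 17.0412 / 29.1704 = 0.5842
E(R) = R_f + β × MRP = 2.26% + 0.5842 × 4.55% = 4.92%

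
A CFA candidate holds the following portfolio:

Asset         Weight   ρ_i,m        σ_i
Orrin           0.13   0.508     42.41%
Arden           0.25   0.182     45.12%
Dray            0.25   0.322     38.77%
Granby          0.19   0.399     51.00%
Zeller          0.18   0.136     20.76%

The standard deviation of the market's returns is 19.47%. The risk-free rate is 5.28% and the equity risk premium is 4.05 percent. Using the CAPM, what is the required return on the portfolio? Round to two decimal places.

β_Orrin = 0.508 × 42.41% / 19.47% = 1.1065
β_Arden = 0.182 × 45.12% / 19.47% = 0.4218
β_Dray = 0.322 × 38.77% / 19.47% = 0.6412
β_Granby = 0.399 × 51.00% / 19.47% = 1.0451
β_Zeller = 0.136 × 20.76% / 19.47% = 0.1450
β_P = Σ w_i β_i = 0.13×1.1065 + 0.25×0.4218 + 0.25×0.6412 + 0.19×1.0451 + 0.18×0.1450 = 0.6343
E(R_P) = R_f + β_P × MRP = 5.28% + 0.6343 × 4.05% = 7.85%

7.85%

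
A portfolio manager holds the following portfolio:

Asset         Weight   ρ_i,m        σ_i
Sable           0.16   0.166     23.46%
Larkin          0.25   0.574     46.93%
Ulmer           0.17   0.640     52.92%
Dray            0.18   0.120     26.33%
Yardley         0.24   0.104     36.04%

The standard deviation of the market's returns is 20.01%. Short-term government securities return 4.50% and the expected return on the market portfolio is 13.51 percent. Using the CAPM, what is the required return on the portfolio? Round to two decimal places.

β_Sable = 0.166 × 23.46% / 20.01% = 0.1946
β_Larkin = 0.574 × 46.93% / 20.01% = 1.3462
β_Ulmer = 0.640 × 52.92% / 20.01% = 1.6926
β_Dray = 0.120 × 26.33% / 20.01% = 0.1579
β_Yardley = 0.104 × 36.04% / 20.01% = 0.1873
β_P = Σ w_i β_i = 0.16×0.1946 + 0.25×1.3462 + 0.17×1.6926 + 0.18×0.1579 + 0.24×0.1873 = 0.7288
MRP = 13.51% − 4.50% = 9.01%
E(R_P) = R_f + β_P × MRP = 4.50% + 0.7288 × 9.01% = 11.07%

11.07%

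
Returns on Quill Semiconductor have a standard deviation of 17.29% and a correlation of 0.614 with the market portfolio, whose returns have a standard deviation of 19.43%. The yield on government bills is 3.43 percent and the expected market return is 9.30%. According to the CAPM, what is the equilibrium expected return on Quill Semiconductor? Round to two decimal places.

6.64%

β = ρ × σ_i / σ_m = 0.614 × 17.29% / 19.43% = 0.5464
MRP = 9.30% − 3.43% = 5.87%
E(R) = 3.43% + 0.5464 × 5.87% = 6.64%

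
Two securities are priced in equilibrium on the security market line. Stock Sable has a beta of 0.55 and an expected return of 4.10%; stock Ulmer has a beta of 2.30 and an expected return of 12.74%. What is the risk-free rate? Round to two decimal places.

Both satisfy E(R) = R_f + β·MRP, so the slope of the SML is
MRP = (12.74% − 4.10%) / (2.30 − 0.55) = 8.64% / 1.75 = 4.9371%
R_f = E(R_Sable) − β_Sable·MRP = 4.10% − 0.55 × 4.9371% = 1.3846%

1.38%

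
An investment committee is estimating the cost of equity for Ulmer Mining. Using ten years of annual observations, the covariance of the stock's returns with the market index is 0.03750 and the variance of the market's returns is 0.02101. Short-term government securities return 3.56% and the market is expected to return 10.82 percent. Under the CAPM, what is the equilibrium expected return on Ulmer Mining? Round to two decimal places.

β = Cov(R_i, R_m) / Var(R_m) = 0.03750 / 0.02101 = 1.7849
MRP = 10.82% − 3.56% = 7.26%
E(R) = R_f + β × MRP = 3.56% + 1.7849 × 7.26% = 16.52%

16.52%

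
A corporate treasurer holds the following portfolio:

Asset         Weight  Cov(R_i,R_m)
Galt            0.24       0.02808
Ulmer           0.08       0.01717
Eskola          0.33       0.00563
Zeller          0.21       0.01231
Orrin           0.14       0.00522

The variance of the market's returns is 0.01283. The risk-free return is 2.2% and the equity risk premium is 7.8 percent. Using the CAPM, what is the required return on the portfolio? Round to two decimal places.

10.28%

β_Galt = 0.02808 / 0.01283 = 2.1886
β_Ulmer = 0.01717 / 0.01283 = 1.3383
β_Eskola = 0.00563 / 0.01283 = 0.4388
β_Zeller = 0.01231 / 0.01283 = 0.9595
β_Orrin = 0.00522 / 0.01283 = 0.4069
β_P = Σ w_i β_i = 0.24×2.1886 + 0.08×1.3383 + 0.33×0.4388 + 0.21×0.9595 + 0.14×0.4069 = 1.0356
E(R_P) = R_f + β_P × MRP = 2.2% + 1.0356 × 7.8% = 10.28%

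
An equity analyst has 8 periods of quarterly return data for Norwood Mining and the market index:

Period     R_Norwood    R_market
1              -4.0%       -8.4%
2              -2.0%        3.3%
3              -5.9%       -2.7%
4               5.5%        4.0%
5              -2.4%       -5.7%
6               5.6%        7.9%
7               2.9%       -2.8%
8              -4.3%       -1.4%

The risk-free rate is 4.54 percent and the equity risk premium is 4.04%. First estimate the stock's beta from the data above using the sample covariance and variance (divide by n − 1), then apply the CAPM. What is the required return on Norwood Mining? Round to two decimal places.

Mean R_i = (-4.0 − 2.0 − 5.9 + 5.5 − 2.4 + 5.6 + 2.9 − 4.3) / 8 = -0.5750%
Mean R_m = (-8.4 + 3.3 − 2.7 + 4.0 − 5.7 + 7.9 − 2.8 − 1.4) / 8 = -0.7250%
Σ(R_i − R̄_i)(R_m − R̄_m) = 117.4150  ⇒  Cov = 117.4150 / 7 = 16.7736
Σ(R_m − R̄_m)² = 205.2350  ⇒  Var(R_m) = 205.2350 / 7 = 29.3193
β = Cov / Var(R_m) = 16.7736 / 29.3193 = 0.5721
E(R) = R_f + β × MRP = 4.54% + 0.5721 × 4.04% = 6.85%

6.85%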